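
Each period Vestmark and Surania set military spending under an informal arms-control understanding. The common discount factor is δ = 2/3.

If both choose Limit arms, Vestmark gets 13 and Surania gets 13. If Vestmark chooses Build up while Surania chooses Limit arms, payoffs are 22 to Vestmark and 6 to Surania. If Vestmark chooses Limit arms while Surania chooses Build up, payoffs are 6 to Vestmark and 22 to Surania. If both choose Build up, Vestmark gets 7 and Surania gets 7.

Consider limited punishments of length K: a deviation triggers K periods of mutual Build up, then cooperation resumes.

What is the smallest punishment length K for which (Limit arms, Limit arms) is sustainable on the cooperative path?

4

No profitable deviation requires (13−7)(δ+…+δ^K) ≥ 22−13, i.e. δ+…+δ^K ≥ 3/2 ≈ 1.5000.
With δ = 2/3, the partial sums are K=1: 0.6667, K=2: 1.1111, K=3: 1.4074, K=4: 1.6049.
K = 4 is the first length at which the sum reaches 1.5000.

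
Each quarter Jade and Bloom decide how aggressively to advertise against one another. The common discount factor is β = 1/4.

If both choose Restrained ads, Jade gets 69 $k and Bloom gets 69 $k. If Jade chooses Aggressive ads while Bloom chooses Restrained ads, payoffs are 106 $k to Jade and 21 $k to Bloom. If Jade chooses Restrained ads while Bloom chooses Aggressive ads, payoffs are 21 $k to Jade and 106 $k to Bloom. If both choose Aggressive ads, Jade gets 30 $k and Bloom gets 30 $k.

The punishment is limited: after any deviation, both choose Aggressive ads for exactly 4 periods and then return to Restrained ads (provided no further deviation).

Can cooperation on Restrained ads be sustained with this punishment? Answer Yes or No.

No

Comparing payoff streams over the 5 periods until play realigns: cooperate → 69(1+β+…+β^4); deviate → 106 + 30(β+…+β^4).
Cooperation is sustained iff (69−30)(β+…+β^4) ≥ 106−69.
β+…+β^4 = 1/4·(1−(1/4)^4)/(1−1/4) = 0.3320, and (106−69)/(69−30) = 0.9487.
0.3320 < 0.9487, so cooperation is not sustainable.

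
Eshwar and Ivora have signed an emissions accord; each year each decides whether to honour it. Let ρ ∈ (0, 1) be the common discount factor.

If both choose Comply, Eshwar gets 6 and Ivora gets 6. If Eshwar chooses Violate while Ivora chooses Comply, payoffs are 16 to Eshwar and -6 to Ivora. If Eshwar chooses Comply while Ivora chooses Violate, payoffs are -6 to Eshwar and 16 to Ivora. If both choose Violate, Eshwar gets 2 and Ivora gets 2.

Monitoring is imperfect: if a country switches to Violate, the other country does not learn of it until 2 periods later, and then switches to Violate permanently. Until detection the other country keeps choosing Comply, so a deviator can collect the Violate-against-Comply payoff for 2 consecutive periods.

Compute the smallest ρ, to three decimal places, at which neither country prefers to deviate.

Deviating for the 2 undetected periods gains 16−6 = 10 per period over cooperation, then loses 6−2 = 4 per period forever once punishment starts.
Gain: 10(1 + ρ + … + ρ^1); loss: 4·ρ^2/(1−ρ).
No profitable deviation ⇔ 10(1−ρ^2) ≤ 4·ρ^2, i.e. ρ^2 ≥ 10/(10+4) = 5/7.
Hence ρ ≥ (5/7)^(1/2) ≈ 0.845.

0.845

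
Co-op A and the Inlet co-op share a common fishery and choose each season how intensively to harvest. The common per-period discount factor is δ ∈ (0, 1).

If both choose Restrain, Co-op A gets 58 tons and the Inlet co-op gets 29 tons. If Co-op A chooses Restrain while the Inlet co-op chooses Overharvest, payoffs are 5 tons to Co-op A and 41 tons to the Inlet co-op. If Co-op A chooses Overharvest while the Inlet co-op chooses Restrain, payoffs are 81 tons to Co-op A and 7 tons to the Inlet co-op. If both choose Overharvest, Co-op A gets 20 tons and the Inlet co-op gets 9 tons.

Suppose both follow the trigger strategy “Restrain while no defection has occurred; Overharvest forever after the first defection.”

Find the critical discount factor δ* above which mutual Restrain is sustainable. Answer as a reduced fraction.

23/61

Co-op A's threshold: (81−58)/(81−20) = 23/61.
the Inlet co-op's threshold: (41−29)/(41−9) = 3/8.
23/61 > 3/8, so Co-op A binds and δ* = 23/61.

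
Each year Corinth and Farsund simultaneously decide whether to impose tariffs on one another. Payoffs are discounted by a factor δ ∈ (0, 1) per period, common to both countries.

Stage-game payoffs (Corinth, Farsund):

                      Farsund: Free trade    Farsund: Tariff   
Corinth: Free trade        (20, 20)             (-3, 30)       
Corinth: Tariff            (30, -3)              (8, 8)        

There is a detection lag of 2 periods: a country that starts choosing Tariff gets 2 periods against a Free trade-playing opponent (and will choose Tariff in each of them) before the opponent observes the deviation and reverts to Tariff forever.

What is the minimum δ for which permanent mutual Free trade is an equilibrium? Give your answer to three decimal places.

Deviating for the 2 undetected periods gains 30−20 = 10 per period over cooperation, then loses 20−8 = 12 per period forever once punishment starts.
Gain: 10(1 + δ + … + δ^1); loss: 12·δ^2/(1−δ).
No profitable deviation ⇔ 10(1−δ^2) ≤ 12·δ^2, i.e. δ^2 ≥ 10/(10+12) = 5/11.
Hence δ ≥ (5/11)^(1/2) ≈ 0.674.

0.674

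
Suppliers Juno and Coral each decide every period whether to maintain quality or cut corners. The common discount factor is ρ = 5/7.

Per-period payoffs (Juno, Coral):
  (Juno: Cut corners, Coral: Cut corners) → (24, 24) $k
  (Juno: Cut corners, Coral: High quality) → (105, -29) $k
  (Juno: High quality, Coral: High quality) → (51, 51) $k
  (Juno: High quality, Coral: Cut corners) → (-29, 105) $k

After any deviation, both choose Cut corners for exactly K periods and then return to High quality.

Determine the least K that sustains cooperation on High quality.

5

Need Σ_{k=1}^{K} ρ^k ≥ (105−51)/(51−24) = 2.0000 at ρ = 5/7.
At K = 4 the sum is 1.8492 < 2.0000; at K = 5 it is 2.0352 ≥ 2.0000.
So the minimum punishment length is K = 5.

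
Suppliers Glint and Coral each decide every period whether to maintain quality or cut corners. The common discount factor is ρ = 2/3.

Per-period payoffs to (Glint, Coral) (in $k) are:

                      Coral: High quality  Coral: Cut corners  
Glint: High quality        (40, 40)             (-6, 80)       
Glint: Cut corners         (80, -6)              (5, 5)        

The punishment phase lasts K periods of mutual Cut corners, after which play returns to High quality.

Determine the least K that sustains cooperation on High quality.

3

Need Σ_{k=1}^{K} ρ^k ≥ (80−40)/(40−5) = 1.1429 at ρ = 2/3.
At K = 2 the sum is 1.1111 < 1.1429; at K = 3 it is 1.4074 ≥ 1.1429.
So the minimum punishment length is K = 3.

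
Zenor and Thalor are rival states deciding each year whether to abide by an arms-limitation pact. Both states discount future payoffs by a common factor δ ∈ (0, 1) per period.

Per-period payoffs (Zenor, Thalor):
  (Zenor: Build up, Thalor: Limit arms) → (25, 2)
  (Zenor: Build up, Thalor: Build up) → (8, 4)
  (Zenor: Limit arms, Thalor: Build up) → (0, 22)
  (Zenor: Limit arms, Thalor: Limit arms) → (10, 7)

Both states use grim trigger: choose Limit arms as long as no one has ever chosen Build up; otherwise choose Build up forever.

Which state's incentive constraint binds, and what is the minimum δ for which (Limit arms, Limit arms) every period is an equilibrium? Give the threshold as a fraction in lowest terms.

Zenor: cooperation gives 10 each period; deviation gives 25 once then 8 forever.
  10/(1−δ) ≥ 25 + 8δ/(1−δ) ⇒ δ ≥ 15/17.
Thalor: cooperation gives 7 each period; deviation gives 22 once then 4 forever.
  δ ≥ 15/18 = 5/6.
Both must hold, so the binding constraint is Zenor's: δ ≥ 15/17.

Zenor; δ ≥ 15/17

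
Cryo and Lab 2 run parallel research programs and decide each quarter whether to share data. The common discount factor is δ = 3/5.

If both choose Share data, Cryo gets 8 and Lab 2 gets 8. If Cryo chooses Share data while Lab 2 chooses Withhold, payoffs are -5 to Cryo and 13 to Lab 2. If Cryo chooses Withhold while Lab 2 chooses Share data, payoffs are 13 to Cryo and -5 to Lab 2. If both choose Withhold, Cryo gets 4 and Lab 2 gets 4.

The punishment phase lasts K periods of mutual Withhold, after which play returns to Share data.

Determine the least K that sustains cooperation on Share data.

Need Σ_{k=1}^{K} δ^k ≥ (13−8)/(8−4) = 1.2500 at δ = 3/5.
At K = 3 the sum is 1.1760 < 1.2500; at K = 4 it is 1.3056 ≥ 1.2500.
So the minimum punishment length is K = 4.

4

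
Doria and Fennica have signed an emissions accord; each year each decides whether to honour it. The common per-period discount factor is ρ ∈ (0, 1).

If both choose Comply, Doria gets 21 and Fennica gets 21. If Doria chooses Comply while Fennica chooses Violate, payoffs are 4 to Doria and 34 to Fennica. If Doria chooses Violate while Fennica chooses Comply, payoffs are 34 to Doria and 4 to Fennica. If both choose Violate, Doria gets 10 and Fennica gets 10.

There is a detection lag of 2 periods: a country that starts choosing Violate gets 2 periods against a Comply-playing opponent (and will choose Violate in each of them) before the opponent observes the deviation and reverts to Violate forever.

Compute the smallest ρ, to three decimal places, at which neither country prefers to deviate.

A deviator earns 34 for 2 periods, then 10 forever; cooperating earns 21 forever. Multiplying the IC by (1−ρ):
21 ≥ 34(1−ρ^2) + 10ρ^2, so 24·ρ^2 ≥ 13 and ρ^2 ≥ 13/24.
ρ ≥ (13/24)^(1/2) ≈ 0.736.

0.736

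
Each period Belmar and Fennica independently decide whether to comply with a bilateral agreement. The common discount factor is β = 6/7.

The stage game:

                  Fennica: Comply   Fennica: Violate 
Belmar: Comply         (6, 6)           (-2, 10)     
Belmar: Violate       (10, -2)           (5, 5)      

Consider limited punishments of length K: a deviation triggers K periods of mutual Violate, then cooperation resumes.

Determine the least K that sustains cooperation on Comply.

8

Need Σ_{k=1}^{K} β^k ≥ (10−6)/(6−5) = 4.0000 at β = 6/7.
At K = 7 the sum is 3.9605 < 4.0000; at K = 8 it is 4.2519 ≥ 4.0000.
So the minimum punishment length is K = 8.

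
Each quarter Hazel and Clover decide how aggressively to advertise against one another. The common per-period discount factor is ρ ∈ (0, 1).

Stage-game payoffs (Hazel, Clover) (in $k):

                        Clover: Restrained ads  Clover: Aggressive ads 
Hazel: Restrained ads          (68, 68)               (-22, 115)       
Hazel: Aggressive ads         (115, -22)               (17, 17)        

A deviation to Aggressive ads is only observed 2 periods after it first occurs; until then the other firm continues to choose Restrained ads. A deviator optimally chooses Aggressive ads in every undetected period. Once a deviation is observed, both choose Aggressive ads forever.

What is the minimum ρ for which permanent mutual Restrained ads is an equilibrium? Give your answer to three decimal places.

The best deviation is to choose Aggressive ads for all 2 undetected periods, earning 115 each, then 17 forever once detected.
Deviation value: 115(1−ρ^2)/(1−ρ) + 17ρ^2/(1−ρ); cooperation value: 68/(1−ρ).
IC: 68 ≥ 115(1−ρ^2) + 17ρ^2 = 115 − 98ρ^2.
So ρ^2 ≥ 47/98, giving ρ ≥ (47/98)^(1/2) ≈ 0.693.

0.693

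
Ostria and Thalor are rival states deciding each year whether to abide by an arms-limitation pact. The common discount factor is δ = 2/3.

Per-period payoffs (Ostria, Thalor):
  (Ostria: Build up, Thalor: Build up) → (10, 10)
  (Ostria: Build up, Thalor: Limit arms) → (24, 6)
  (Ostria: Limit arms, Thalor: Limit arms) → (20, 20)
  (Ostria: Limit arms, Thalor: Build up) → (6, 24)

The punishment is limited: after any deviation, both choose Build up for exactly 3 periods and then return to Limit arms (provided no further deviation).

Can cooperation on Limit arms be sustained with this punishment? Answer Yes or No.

Comparing payoff streams over the 4 periods until play realigns: cooperate → 20(1+δ+…+δ^3); deviate → 24 + 10(δ+…+δ^3).
Cooperation is sustained iff (20−10)(δ+…+δ^3) ≥ 24−20.
δ+…+δ^3 = 2/3·(1−(2/3)^3)/(1−2/3) = 1.4074, and (24−20)/(20−10) = 0.4000.
1.4074 ≥ 0.4000, so cooperation is sustainable.

Yes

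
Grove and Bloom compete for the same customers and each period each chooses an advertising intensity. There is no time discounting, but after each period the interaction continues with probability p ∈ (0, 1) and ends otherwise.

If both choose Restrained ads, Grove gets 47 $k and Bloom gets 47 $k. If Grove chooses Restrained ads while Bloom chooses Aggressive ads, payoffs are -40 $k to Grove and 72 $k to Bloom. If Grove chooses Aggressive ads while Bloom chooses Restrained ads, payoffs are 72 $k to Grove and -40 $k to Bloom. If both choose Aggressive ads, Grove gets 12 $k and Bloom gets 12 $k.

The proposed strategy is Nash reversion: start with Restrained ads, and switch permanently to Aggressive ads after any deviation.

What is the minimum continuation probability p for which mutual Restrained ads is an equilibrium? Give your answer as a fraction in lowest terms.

5/12

With no time discounting, the continuation probability p plays the role of the discount factor.
Grim-trigger IC: 47/(1−p) ≥ 72 + 12p/(1−p) ⇒ p ≥ (72−47)/(72−12) = 5/12.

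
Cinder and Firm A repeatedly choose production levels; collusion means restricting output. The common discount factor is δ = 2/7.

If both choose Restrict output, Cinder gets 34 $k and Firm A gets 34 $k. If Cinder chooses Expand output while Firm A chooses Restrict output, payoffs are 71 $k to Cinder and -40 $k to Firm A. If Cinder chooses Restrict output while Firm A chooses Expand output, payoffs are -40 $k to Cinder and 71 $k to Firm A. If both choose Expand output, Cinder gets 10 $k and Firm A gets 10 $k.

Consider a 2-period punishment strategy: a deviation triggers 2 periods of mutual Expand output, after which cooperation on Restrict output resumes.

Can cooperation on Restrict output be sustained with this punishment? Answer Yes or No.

No

IC: δ+…+δ^2 ≥ (71−34)/(34−10) = 37/24.
At δ = 2/7: partial sum = 0.3673 < 1.5417. Cooperation not sustainable.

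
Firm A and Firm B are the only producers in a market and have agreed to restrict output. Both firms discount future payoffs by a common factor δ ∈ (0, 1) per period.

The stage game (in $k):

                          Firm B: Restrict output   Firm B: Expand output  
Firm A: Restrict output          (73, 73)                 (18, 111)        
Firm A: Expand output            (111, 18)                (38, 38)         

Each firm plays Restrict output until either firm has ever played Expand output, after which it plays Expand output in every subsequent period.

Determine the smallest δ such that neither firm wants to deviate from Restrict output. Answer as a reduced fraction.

73/(1−δ) ≥ 111 + 38δ/(1−δ)
73 ≥ 111 − 73δ
δ ≥ 38/73.

38/73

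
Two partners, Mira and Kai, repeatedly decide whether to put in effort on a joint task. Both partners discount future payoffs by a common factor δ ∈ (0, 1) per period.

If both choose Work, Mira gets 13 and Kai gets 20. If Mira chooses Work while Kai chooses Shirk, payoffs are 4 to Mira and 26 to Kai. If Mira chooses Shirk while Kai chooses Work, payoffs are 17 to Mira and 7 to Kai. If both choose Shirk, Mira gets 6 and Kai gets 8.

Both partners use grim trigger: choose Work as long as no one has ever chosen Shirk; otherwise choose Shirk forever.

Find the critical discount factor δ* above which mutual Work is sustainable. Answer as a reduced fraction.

4/11

Mira's threshold: (17−13)/(17−6) = 4/11.
Kai's threshold: (26−20)/(26−8) = 1/3.
4/11 > 1/3, so Mira binds and δ* = 4/11.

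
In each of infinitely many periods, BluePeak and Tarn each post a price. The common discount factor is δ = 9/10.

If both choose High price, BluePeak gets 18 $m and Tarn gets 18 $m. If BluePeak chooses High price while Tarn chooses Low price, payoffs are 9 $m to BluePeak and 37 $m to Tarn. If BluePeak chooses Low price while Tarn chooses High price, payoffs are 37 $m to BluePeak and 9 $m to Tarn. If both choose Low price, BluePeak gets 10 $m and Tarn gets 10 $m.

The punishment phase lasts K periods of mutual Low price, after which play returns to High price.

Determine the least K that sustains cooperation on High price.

No profitable deviation requires (18−10)(δ+…+δ^K) ≥ 37−18, i.e. δ+…+δ^K ≥ 19/8 ≈ 2.3750.
With δ = 9/10, the partial sums are K=1: 0.9000, K=2: 1.7100, K=3: 2.4390.
K = 3 is the first length at which the sum reaches 2.3750.

3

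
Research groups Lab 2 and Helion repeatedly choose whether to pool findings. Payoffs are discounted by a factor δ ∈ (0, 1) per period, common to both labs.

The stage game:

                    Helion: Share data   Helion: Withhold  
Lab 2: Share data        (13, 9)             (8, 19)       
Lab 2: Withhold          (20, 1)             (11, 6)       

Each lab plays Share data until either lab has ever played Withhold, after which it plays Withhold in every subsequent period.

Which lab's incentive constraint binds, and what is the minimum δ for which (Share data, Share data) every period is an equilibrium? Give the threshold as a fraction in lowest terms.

Lab 2: cooperation gives 13 each period; deviation gives 20 once then 11 forever.
  13/(1−δ) ≥ 20 + 11δ/(1−δ) ⇒ δ ≥ 7/9.
Helion: cooperation gives 9 each period; deviation gives 19 once then 6 forever.
  δ ≥ 10/13.
Both must hold, so the binding constraint is Lab 2's: δ ≥ 7/9.

Lab 2; δ ≥ 7/9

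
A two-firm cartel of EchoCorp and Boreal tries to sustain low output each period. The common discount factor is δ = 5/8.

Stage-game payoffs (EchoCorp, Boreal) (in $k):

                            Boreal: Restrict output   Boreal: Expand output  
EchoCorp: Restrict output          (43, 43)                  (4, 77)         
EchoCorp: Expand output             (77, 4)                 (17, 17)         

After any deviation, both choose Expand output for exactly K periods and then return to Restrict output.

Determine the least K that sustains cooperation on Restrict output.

IC: δ(1−δ^K)/(1−δ) ≥ (77−43)/(43−17) = 17/13.
With δ = 5/8: need 1 − δ^K ≥ 17/13·(1−5/8)/(5/8), i.e. δ^K ≤ 0.2154.
Since (5/8)^3 = 0.2441 and (5/8)^4 = 0.1526, the smallest such K is 4.

4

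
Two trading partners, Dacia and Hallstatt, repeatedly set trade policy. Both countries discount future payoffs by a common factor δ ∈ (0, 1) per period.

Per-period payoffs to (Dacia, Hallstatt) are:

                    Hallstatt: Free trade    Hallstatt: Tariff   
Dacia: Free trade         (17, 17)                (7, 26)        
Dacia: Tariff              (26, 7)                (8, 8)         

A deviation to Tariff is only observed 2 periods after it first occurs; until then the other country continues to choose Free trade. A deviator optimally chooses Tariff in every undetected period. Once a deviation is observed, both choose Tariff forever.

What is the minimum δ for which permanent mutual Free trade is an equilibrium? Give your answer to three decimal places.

The best deviation is to choose Tariff for all 2 undetected periods, earning 26 each, then 8 forever once detected.
Deviation value: 26(1−δ^2)/(1−δ) + 8δ^2/(1−δ); cooperation value: 17/(1−δ).
IC: 17 ≥ 26(1−δ^2) + 8δ^2 = 26 − 18δ^2.
So δ^2 ≥ 9/18 = 1/2, giving δ ≥ (1/2)^(1/2) ≈ 0.707.

0.707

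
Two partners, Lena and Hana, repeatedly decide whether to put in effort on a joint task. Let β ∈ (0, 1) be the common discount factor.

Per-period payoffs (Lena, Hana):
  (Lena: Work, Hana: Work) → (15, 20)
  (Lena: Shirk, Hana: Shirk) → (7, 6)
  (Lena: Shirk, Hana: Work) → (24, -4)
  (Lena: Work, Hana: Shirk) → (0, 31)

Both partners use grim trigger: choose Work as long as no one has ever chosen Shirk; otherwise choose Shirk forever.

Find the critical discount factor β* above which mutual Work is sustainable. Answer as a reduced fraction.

Lena: cooperation gives 15 each period; deviation gives 24 once then 7 forever.
  15/(1−β) ≥ 24 + 7β/(1−β) ⇒ β ≥ 9/17.
Hana: cooperation gives 20 each period; deviation gives 31 once then 6 forever.
  β ≥ 11/25.
Both must hold, so the binding constraint is Lena's: β ≥ 9/17.

9/17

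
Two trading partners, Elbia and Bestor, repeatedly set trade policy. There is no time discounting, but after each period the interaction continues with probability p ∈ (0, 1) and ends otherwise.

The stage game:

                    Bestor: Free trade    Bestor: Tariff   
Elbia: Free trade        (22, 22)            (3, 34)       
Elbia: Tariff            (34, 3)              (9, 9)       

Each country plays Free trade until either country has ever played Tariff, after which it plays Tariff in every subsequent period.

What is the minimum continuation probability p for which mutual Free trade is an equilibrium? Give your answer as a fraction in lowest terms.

12/25

Expected cooperation value is 22 + p·22 + p²·22 + … = 22/(1−p); deviation gives 34 + p·9/(1−p).
22 ≥ 34(1−p) + 9p ⇒ 25p ≥ 12 ⇒ p ≥ 12/25.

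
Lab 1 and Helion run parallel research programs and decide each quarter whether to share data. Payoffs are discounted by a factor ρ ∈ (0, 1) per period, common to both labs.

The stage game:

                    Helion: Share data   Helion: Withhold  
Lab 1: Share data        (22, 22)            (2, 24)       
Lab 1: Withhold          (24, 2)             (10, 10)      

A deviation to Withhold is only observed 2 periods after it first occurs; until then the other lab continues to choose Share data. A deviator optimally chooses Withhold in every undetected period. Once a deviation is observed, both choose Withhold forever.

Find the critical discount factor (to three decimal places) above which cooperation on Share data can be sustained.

Deviating for the 2 undetected periods gains 24−22 = 2 per period over cooperation, then loses 22−10 = 12 per period forever once punishment starts.
Gain: 2(1 + ρ + … + ρ^1); loss: 12·ρ^2/(1−ρ).
No profitable deviation ⇔ 2(1−ρ^2) ≤ 12·ρ^2, i.e. ρ^2 ≥ 2/(2+12) = 1/7.
Hence ρ ≥ (1/7)^(1/2) ≈ 0.378.

0.378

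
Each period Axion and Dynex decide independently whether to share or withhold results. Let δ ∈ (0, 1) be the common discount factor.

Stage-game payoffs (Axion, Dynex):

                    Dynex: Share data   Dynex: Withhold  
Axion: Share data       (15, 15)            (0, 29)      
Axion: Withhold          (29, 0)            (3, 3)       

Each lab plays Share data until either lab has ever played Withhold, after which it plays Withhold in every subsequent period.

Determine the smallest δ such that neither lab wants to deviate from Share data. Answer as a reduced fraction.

Under grim trigger the critical discount factor is (T−C)/(T−P) with T = 29, C = 15, P = 3.
δ* = (29−15)/(29−3) = 14/26 = 7/13.

7/13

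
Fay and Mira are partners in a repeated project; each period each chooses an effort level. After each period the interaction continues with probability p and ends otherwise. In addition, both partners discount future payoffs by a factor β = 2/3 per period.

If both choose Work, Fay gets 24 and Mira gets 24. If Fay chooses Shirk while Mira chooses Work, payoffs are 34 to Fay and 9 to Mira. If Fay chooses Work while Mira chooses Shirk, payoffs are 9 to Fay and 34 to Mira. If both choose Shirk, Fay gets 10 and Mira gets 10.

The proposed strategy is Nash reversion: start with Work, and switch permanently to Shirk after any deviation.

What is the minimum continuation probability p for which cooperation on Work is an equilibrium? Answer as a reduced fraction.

5/8

Expected continuation weight on next period's payoff is β·p = 2/3·p, which plays the role of the discount factor.
Cooperation requires 2/3·p ≥ (34−24)/(34−10) = 5/12, hence p ≥ 5/8.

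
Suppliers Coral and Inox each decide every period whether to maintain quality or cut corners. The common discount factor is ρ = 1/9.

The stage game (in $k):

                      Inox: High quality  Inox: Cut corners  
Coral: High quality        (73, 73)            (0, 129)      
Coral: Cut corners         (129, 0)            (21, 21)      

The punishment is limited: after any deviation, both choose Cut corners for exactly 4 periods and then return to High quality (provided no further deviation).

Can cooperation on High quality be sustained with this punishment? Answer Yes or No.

IC: ρ+…+ρ^4 ≥ (129−73)/(73−21) = 14/13.
At ρ = 1/9: partial sum = 0.1250 < 1.0769. Cooperation not sustainable.

No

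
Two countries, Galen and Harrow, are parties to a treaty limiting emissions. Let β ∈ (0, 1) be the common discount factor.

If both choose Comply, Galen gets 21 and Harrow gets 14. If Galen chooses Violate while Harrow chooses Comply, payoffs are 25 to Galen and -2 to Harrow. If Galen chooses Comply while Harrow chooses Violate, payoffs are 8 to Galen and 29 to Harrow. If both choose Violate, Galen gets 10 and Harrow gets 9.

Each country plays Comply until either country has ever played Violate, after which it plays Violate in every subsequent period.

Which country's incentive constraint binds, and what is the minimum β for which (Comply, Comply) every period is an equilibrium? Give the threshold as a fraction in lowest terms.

For Galen: deviation gain 25−21 = 4, per-period punishment loss 21−10 = 11. IC gives β ≥ 4/15.
For Harrow: gain 15, loss 5 per period, so β ≥ 15/20 = 3/4.
The tighter constraint is Harrow's, so cooperation needs β ≥ 3/4.

Harrow; β ≥ 3/4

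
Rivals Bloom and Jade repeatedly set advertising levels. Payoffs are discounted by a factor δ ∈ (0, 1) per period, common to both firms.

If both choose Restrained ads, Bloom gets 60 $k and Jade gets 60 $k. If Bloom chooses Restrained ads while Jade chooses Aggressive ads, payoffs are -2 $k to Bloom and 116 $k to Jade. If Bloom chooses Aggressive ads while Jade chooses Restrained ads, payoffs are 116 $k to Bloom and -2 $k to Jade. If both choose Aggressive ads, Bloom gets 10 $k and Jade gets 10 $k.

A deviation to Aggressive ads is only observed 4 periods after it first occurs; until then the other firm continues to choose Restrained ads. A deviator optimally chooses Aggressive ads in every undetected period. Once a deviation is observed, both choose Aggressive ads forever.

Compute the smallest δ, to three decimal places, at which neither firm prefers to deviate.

Deviating for the 4 undetected periods gains 116−60 = 56 per period over cooperation, then loses 60−10 = 50 per period forever once punishment starts.
Gain: 56(1 + δ + … + δ^3); loss: 50·δ^4/(1−δ).
No profitable deviation ⇔ 56(1−δ^4) ≤ 50·δ^4, i.e. δ^4 ≥ 56/(56+50) = 28/53.
Hence δ ≥ (28/53)^(1/4) ≈ 0.853.

0.853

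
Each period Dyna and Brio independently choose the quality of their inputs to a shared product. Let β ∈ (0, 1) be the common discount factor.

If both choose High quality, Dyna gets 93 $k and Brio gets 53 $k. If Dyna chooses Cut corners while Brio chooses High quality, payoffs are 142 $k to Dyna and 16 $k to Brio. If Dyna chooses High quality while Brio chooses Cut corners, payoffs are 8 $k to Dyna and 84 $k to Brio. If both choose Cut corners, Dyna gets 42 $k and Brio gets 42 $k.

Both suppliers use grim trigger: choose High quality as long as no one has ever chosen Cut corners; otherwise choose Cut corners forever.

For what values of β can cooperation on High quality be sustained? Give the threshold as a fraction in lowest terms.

31/42

Dyna: cooperation gives 93 each period; deviation gives 142 once then 42 forever.
  93/(1−β) ≥ 142 + 42β/(1−β) ⇒ β ≥ 49/100.
Brio: cooperation gives 53 each period; deviation gives 84 once then 42 forever.
  β ≥ 31/42.
Both must hold, so the binding constraint is Brio's: β ≥ 31/42.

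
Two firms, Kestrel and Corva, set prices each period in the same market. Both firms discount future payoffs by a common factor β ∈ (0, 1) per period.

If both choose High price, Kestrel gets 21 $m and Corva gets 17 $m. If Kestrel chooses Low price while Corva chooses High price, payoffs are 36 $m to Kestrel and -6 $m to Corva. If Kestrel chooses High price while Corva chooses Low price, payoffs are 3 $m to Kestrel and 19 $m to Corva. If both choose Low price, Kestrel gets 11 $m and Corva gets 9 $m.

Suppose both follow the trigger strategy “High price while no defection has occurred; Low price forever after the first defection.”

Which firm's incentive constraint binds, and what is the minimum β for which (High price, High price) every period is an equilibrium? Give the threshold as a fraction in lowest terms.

Kestrel; β ≥ 3/5

Kestrel: cooperation gives 21 each period; deviation gives 36 once then 11 forever.
  21/(1−β) ≥ 36 + 11β/(1−β) ⇒ β ≥ 15/25 = 3/5.
Corva: cooperation gives 17 each period; deviation gives 19 once then 9 forever.
  β ≥ 2/10 = 1/5.
Both must hold, so the binding constraint is Kestrel's: β ≥ 3/5.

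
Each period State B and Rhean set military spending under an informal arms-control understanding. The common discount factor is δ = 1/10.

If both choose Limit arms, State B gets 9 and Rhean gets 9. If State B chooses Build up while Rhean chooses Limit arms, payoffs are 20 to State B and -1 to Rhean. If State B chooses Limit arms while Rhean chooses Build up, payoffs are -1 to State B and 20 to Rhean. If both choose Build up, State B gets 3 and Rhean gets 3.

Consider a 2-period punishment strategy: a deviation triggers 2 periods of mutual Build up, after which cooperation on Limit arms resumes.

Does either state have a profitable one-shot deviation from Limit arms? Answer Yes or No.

Yes

A one-shot deviation gives 20 now, then 3 for 2 periods, then back to 9.
Gain from deviating: (20−9) today; loss: (9−3) in each of the next 2 periods.
No-deviation condition: (9−3)(δ+…+δ^2) ≥ 20−9, i.e. δ+…+δ^2 ≥ 11/6.
At δ = 1/10: δ+…+δ^2 = 0.1100 < 1.8333.
So cooperation is not sustainable.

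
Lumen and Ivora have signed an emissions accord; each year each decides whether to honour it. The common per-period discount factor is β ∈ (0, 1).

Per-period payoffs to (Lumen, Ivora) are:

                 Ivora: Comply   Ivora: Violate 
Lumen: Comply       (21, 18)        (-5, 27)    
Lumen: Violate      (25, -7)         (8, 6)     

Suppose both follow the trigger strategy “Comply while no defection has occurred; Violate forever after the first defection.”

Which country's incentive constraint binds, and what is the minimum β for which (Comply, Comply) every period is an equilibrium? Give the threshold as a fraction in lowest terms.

Lumen: cooperation gives 21 each period; deviation gives 25 once then 8 forever.
  21/(1−β) ≥ 25 + 8β/(1−β) ⇒ β ≥ 4/17.
Ivora: cooperation gives 18 each period; deviation gives 27 once then 6 forever.
  β ≥ 9/21 = 3/7.
Both must hold, so the binding constraint is Ivora's: β ≥ 3/7.

Ivora; β ≥ 3/7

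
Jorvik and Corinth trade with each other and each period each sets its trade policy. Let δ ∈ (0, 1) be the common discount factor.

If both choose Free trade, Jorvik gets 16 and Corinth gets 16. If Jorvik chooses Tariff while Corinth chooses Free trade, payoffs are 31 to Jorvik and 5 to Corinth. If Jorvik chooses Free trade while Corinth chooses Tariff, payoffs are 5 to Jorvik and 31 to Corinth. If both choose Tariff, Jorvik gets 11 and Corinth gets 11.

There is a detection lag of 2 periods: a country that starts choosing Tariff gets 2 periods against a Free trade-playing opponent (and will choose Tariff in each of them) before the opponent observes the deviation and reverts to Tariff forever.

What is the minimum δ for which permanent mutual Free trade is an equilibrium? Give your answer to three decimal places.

0.866

Deviating for the 2 undetected periods gains 31−16 = 15 per period over cooperation, then loses 16−11 = 5 per period forever once punishment starts.
Gain: 15(1 + δ + … + δ^1); loss: 5·δ^2/(1−δ).
No profitable deviation ⇔ 15(1−δ^2) ≤ 5·δ^2, i.e. δ^2 ≥ 15/(15+5) = 3/4.
Hence δ ≥ (3/4)^(1/2) ≈ 0.866.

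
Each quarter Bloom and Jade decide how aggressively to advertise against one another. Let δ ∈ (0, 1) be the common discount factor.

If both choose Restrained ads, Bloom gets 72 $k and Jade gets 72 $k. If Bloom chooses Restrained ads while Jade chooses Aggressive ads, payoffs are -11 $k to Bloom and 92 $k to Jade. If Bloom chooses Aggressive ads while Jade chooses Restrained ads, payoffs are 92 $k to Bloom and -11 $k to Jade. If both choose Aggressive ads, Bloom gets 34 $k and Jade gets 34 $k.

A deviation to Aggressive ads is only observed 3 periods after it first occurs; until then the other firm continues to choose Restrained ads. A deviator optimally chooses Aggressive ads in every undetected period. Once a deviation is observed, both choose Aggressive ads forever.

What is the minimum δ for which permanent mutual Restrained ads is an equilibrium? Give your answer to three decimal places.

A deviator earns 92 for 3 periods, then 34 forever; cooperating earns 72 forever. Multiplying the IC by (1−δ):
72 ≥ 92(1−δ^3) + 34δ^3, so 58·δ^3 ≥ 20 and δ^3 ≥ 10/29.
δ ≥ (10/29)^(1/3) ≈ 0.701.

0.701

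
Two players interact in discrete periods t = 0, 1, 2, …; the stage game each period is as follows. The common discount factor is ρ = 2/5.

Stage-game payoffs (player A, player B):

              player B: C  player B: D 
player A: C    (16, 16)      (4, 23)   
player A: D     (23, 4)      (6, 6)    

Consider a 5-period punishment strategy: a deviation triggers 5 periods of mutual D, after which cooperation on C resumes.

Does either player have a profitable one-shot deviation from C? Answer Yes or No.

Comparing payoff streams over the 6 periods until play realigns: cooperate → 16(1+ρ+…+ρ^5); deviate → 23 + 6(ρ+…+ρ^5).
Cooperation is sustained iff (16−6)(ρ+…+ρ^5) ≥ 23−16.
ρ+…+ρ^5 = 2/5·(1−(2/5)^5)/(1−2/5) = 0.6598, and (23−16)/(16−6) = 0.7000.
0.6598 < 0.7000, so cooperation is not sustainable.

Yes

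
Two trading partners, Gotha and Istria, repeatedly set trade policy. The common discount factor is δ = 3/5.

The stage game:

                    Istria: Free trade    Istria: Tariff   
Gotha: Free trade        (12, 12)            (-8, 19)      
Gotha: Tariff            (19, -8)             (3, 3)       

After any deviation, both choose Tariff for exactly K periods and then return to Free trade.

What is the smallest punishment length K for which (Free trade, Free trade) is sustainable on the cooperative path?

No profitable deviation requires (12−3)(δ+…+δ^K) ≥ 19−12, i.e. δ+…+δ^K ≥ 7/9 ≈ 0.7778.
With δ = 3/5, the partial sums are K=1: 0.6000, K=2: 0.9600.
K = 2 is the first length at which the sum reaches 0.7778.

2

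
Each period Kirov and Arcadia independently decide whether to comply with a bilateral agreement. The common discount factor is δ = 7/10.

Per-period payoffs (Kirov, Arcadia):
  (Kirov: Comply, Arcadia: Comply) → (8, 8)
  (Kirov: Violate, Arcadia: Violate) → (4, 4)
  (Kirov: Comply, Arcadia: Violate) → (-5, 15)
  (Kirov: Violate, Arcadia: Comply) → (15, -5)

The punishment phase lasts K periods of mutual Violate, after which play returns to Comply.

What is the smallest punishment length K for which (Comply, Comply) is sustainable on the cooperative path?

Need Σ_{k=1}^{K} δ^k ≥ (15−8)/(8−4) = 1.7500 at δ = 7/10.
At K = 3 the sum is 1.5330 < 1.7500; at K = 4 it is 1.7731 ≥ 1.7500.
So the minimum punishment length is K = 4.

4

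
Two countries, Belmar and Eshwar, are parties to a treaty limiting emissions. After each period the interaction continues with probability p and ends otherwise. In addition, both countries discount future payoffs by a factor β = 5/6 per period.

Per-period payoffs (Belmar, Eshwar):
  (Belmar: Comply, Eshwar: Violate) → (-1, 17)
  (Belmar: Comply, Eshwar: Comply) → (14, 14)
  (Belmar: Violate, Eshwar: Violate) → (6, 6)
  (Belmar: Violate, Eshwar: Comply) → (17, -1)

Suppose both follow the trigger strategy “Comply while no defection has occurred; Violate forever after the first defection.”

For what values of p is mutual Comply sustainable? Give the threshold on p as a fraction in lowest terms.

With continuation probability p and discount β, the effective per-period discount factor is βp.
Grim-trigger IC: βp ≥ (17−14)/(17−6) = 3/11.
So p ≥ (3/11)/(5/6) = 18/55.

18/55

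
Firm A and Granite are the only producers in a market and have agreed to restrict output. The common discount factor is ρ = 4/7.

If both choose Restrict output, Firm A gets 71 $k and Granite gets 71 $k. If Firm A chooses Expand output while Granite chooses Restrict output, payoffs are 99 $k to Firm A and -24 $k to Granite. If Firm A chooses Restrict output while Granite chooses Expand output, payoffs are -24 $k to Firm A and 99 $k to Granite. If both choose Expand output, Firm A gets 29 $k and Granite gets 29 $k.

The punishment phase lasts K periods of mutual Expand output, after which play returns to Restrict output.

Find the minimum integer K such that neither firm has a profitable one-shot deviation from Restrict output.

IC: ρ(1−ρ^K)/(1−ρ) ≥ (99−71)/(71−29) = 2/3.
With ρ = 4/7: need 1 − ρ^K ≥ 2/3·(1−4/7)/(4/7), i.e. ρ^K ≤ 0.5000.
Since (4/7)^1 = 0.5714 and (4/7)^2 = 0.3265, the smallest such K is 2.

2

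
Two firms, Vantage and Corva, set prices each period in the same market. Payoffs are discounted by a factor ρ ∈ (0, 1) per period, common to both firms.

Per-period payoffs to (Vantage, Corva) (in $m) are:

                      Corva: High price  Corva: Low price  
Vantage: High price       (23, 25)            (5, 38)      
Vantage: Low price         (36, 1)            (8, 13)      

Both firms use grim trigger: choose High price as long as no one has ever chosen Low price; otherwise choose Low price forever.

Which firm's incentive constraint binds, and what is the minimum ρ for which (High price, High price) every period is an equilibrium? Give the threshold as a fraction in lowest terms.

Vantage's threshold: (36−23)/(36−8) = 13/28.
Corva's threshold: (38−25)/(38−13) = 13/25.
13/28 < 13/25, so Corva binds and ρ* = 13/25.

Corva; ρ ≥ 13/25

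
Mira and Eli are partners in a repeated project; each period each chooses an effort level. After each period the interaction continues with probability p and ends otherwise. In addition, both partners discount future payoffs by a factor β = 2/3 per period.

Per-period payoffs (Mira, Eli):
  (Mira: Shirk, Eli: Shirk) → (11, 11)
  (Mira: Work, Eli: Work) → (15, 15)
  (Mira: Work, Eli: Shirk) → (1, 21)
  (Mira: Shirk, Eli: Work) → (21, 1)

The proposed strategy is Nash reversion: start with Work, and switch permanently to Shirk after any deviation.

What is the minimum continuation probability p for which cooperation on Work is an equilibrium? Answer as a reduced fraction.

9/10

With continuation probability p and discount β, the effective per-period discount factor is βp.
Grim-trigger IC: βp ≥ (21−15)/(21−11) = 3/5.
So p ≥ (3/5)/(2/3) = 9/10.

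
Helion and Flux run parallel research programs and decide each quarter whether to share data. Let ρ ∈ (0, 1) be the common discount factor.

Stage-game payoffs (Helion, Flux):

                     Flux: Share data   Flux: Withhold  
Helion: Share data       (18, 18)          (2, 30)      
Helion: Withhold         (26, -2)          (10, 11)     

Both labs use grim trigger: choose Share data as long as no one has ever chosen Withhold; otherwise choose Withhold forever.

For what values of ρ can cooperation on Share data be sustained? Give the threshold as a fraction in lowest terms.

12/19

Helion: cooperation gives 18 each period; deviation gives 26 once then 10 forever.
  18/(1−ρ) ≥ 26 + 10ρ/(1−ρ) ⇒ ρ ≥ 8/16 = 1/2.
Flux: cooperation gives 18 each period; deviation gives 30 once then 11 forever.
  ρ ≥ 12/19.
Both must hold, so the binding constraint is Flux's: ρ ≥ 12/19.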